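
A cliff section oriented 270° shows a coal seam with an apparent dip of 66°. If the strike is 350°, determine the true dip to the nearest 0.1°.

66.3°

The section is 80° from the strike.
tan δ = tan α / sin β = tan 66° / sin 80° = 2.2460 / 0.9848 = 2.2807
δ = arctan(2.2807) = 66.32°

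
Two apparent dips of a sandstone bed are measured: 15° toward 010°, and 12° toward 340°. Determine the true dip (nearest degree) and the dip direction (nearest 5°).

true dip 15°, dip direction 020°

Each apparent-dip line lies in the plane. As unit vectors (x east, y north, z up), v₁ plunges 15°→010° and v₂ plunges 12°→340°.
n = v₁ × v₂ = (0.040, 0.121, 0.472) (taken with n_z > 0).
tan δ = √(n_x²+n_y²)/n_z = 0.128/0.472, so δ = 15.2°.
Dip direction = azimuth of (n_x, n_y) = atan2(0.040, 0.121) = 18°.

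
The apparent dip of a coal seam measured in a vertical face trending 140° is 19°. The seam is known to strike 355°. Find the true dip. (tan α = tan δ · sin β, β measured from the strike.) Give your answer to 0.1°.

The section is 35° from the strike.
tan(true dip) = tan 19° / sin 35° = 0.6003
δ = arctan(0.6003) = 30.98°

31.0°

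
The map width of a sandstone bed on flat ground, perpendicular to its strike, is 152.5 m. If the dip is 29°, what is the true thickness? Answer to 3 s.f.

True thickness t = w · sin(dip) = 152.5 × sin 29°
t = 152.5 × 0.4848 = 73.933 m

73.9 m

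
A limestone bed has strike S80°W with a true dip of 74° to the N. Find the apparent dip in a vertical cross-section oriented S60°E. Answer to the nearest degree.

66°

The section lies 40° from the strike.
tan(apparent dip) = tan 74° · sin 40° = 2.2417
apparent dip = arctan 2.2417 = 65.96°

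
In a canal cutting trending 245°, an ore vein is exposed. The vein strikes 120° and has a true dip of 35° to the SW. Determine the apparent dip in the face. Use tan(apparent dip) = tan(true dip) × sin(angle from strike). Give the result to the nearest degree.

Angle between strike (120°) and section (245°): β = 55°.
tan(apparent dip) = tan 35° · sin 55° = 0.5736
α = arctan(0.5736) = 29.84°

30°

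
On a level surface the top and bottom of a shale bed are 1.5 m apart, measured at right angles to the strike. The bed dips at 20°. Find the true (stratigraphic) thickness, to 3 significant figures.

True thickness t = w · sin(dip) = 1.5 × sin 20°
t = 1.5 × 0.3420 = 0.513 m

0.513 m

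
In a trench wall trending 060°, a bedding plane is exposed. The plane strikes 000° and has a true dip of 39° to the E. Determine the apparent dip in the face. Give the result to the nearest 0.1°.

The section lies 60° from the strike.
tan(apparent dip) = tan 39° · sin 60° = 0.7013
apparent dip = arctan 0.7013 = 35.04°

35.0°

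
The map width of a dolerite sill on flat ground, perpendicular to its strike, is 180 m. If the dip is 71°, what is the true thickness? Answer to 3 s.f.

True thickness t = w · sin(dip) = 180 × sin 71°
t = 180 × 0.9455 = 170.193 m

170 m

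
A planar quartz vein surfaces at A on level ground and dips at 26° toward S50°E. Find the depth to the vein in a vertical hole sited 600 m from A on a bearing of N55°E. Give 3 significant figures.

75.7 m

The hole lies 75° from the dip direction, so the down-dip offset is 600 × cos 75° = 155.29 m.
Depth = down-dip offset × tan(dip) = 155.29 × tan 26° = 155.29 × 0.4877
Depth = 75.74 m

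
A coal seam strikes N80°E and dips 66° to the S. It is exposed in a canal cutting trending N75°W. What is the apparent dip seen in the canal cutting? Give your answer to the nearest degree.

The strike is N80°E and the section trends N75°W; the acute angle between them is β = 25°.
tan(apparent dip) = tan 66° · sin 25° = 0.9492
α = arctan(0.9492) = 43.51°

44°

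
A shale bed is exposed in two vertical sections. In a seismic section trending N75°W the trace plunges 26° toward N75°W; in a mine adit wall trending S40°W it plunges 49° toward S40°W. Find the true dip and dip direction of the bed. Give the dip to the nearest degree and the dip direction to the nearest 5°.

true dip 49°, dip direction 220°

Represent each trace as a vector plunging at its apparent dip toward its trend (east-north-up frame): v₁ = (-0.868, 0.233, -0.438), v₂ = (-0.422, -0.503, -0.755).
n = v₁ × v₂ = (-0.396, -0.470, 0.534) (taken with n_z > 0).
tan δ = √(n_x²+n_y²)/n_z = 0.615/0.534, so δ = 49.0°.
The horizontal component of n points toward azimuth atan2(n_x, n_y) = 220°, the dip direction.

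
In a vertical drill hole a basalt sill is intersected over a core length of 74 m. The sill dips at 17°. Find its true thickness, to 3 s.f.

True thickness t = h · cos(dip) = 74 × cos 17°
t = 74 × 0.9563 = 70.767 m

70.8 m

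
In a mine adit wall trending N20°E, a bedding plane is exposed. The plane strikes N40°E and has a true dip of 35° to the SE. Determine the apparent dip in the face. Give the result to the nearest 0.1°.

13.5°

Angle between strike (N40°E) and section (N20°E): β = 20°.
tan α = tan 35° × sin 20° = 0.7002 × 0.3420 = 0.2395
apparent dip = arctan 0.2395 = 13.47°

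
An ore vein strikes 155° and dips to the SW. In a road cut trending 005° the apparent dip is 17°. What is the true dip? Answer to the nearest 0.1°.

The section is 30° from the strike.
tan(true dip) = tan 17° / sin 30° = 0.6115
true dip = arctan 0.6115 = 31.44°

31.4°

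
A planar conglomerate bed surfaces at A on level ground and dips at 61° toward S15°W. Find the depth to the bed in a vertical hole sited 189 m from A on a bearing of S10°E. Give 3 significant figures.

The hole lies 25° from the dip direction, so the down-dip offset is 189 × cos 25° = 171.29 m.
Depth = down-dip offset × tan(dip) = 171.29 × tan 61° = 171.29 × 1.8040
Depth = 309.02 m

309 m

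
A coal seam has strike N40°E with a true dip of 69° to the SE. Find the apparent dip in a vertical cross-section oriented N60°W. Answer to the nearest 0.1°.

68.7°

The strike is N40°E and the section trends N60°W; the acute angle between them is β = 80°.
tan α = tan 69° × sin 80° = 2.6051 × 0.9848 = 2.5655
α = arctan(2.5655) = 68.70°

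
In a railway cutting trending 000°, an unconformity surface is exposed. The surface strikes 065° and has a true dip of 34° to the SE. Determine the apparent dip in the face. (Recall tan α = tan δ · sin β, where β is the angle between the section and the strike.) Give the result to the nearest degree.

The section lies 65° from the strike.
tan(apparent dip) = tan 34° · sin 65° = 0.6113
apparent dip = arctan 0.6113 = 31.44°

31°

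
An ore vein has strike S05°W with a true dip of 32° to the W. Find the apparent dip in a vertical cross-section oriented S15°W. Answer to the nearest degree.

Angle between strike (S05°W) and section (S15°W): β = 10°.
tan α = tan 32° × sin 10° = 0.6249 × 0.1736 = 0.1085
α = arctan(0.1085) = 6.19°

6°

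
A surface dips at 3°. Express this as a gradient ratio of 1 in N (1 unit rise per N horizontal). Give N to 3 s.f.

1 in 19.1

1 : N means tan θ = 1/N, so N = 1/tan 3° = 1/0.0524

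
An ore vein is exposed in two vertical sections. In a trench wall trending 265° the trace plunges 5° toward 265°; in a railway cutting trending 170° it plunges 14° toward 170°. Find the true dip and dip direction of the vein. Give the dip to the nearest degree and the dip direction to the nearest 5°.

The two traces are lines in the plane: v₁ = (sin 265°·cos 5°, cos 265°·cos 5°, −sin 5°), v₂ = (sin 170°·cos 14°, cos 170°·cos 14°, −sin 14°).
n = v₁ × v₂ = (-0.062, -0.255, 0.963) (taken with n_z > 0).
Dip δ = arctan(|n_h|/n_z) = arctan(0.262/0.963) = 15.2°.
The horizontal component of n points toward azimuth atan2(n_x, n_y) = 194°, the dip direction.

true dip 15°, dip direction 195°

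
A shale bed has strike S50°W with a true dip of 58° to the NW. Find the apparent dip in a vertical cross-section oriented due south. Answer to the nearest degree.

51°

Angle between strike (S50°W) and section (due south): β = 50°.
tan α = tan 58° × sin 50° = 1.6003 × 0.7660 = 1.2259
apparent dip = arctan 1.2259 = 50.80°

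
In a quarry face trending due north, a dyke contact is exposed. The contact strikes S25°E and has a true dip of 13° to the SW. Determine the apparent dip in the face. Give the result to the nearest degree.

The strike is S25°E and the section trends due north; the acute angle between them is β = 25°.
tan α = tan 13° × sin 25° = 0.2309 × 0.4226 = 0.0976
apparent dip = arctan 0.0976 = 5.57°

6°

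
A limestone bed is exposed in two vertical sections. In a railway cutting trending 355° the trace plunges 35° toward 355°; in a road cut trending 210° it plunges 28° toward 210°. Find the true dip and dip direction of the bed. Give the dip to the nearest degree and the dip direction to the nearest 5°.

true dip 64°, dip direction 285°

Each apparent-dip line lies in the plane. As unit vectors (x east, y north, z up), v₁ plunges 35°→355° and v₂ plunges 28°→210°.
n = v₁ × v₂ = (-0.822, 0.220, 0.415) (taken with n_z > 0).
tan δ = √(n_x²+n_y²)/n_z = 0.851/0.415, so δ = 64.0°.
The horizontal component of n points toward azimuth atan2(n_x, n_y) = 285°, the dip direction.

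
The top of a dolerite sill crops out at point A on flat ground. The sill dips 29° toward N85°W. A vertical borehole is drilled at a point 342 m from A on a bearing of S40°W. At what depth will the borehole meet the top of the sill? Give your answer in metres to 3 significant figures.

The hole lies 55° from the dip direction, so the down-dip offset is 342 × cos 55° = 196.16 m.
Depth = down-dip offset × tan(dip) = 196.16 × tan 29° = 196.16 × 0.5543
Depth = 108.74 m

109 m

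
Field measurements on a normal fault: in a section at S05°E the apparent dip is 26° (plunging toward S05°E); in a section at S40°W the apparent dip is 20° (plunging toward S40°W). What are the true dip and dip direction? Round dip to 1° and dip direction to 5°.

The two traces are lines in the plane: v₁ = (sin 175°·cos 26°, cos 175°·cos 26°, −sin 26°), v₂ = (sin 220°·cos 20°, cos 220°·cos 20°, −sin 20°).
The plane normal is n = v₁ × v₂ ∝ (0.009, -0.292, 0.597).
Dip δ = arctan(|n_h|/n_z) = arctan(0.292/0.597) = 26.0°.
Dip direction = atan2(0.009, -0.292) = 178° (azimuth of n's horizontal projection).

true dip 26°, dip direction 180°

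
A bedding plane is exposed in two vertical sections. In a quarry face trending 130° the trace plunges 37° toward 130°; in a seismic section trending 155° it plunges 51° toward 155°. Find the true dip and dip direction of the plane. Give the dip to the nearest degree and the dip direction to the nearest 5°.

true dip 56°, dip direction 190°

Each apparent-dip line lies in the plane. As unit vectors (x east, y north, z up), v₁ plunges 37°→130° and v₂ plunges 51°→155°.
The plane normal is n = v₁ × v₂ ∝ (-0.056, -0.315, 0.212).
Dip δ = arctan(|n_h|/n_z) = arctan(0.320/0.212) = 56.4°.
Dip direction = azimuth of (n_x, n_y) = atan2(-0.056, -0.315) = 190°.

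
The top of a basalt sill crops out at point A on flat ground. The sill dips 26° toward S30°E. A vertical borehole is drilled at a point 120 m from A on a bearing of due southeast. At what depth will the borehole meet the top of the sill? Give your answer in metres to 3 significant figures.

56.5 m

The hole lies 15° from the dip direction, so the down-dip offset is 120 × cos 15° = 115.91 m.
Depth = down-dip offset × tan(dip) = 115.91 × tan 26° = 115.91 × 0.4877
Depth = 56.53 m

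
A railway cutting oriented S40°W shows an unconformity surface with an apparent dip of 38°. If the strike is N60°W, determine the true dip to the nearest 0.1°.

The section is 80° from the strike.
tan(true dip) = tan 38° / sin 80° = 0.7933
δ = arctan(0.7933) = 38.43°

38.4°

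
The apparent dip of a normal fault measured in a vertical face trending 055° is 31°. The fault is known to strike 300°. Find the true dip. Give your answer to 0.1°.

The section is 65° from the strike.
tan(true dip) = tan 31° / sin 65° = 0.6630
δ = arctan(0.6630) = 33.54°

33.5°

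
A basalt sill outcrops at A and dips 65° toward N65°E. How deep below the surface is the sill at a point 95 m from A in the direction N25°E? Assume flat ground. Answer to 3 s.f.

156 m

The hole lies 40° from the dip direction, so the down-dip offset is 95 × cos 40° = 72.77 m.
Depth = down-dip offset × tan(dip) = 72.77 × tan 65° = 72.77 × 2.1445
Depth = 156.06 m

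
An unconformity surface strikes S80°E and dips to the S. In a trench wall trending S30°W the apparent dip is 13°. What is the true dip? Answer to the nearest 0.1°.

β = acute angle between strike S80°E and section S30°W = 70°.
tan(true dip) = tan 13° / sin 70° = 0.2457
true dip = arctan 0.2457 = 13.80°

13.8°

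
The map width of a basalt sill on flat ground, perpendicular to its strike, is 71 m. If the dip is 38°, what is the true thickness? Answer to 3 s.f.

True thickness t = w · sin(dip) = 71 × sin 38°
t = 71 × 0.6157 = 43.712 m

43.7 m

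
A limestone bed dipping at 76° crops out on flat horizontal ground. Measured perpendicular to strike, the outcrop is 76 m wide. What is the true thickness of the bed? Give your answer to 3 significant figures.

73.7 m

True thickness t = w · sin(dip) = 76 × sin 76°
t = 76 × 0.9703 = 73.742 m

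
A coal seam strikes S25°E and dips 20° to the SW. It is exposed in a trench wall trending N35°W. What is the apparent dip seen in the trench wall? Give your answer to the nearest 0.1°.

3.6°

The strike is S25°E and the section trends N35°W; the acute angle between them is β = 10°.
tan(apparent dip) = tan 20° · sin 10° = 0.0632
α = arctan(0.0632) = 3.62°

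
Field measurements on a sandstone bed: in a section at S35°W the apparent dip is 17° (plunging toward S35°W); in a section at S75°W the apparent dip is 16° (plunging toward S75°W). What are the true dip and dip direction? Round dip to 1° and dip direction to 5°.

true dip 18°, dip direction 230°

Represent each trace as a vector plunging at its apparent dip toward its trend (east-north-up frame): v₁ = (-0.549, -0.783, -0.292), v₂ = (-0.929, -0.249, -0.276).
The plane normal is n = v₁ × v₂ ∝ (-0.143, -0.120, 0.591).
True dip = arccos(n_z / |n|) = arccos(0.9534) = 17.6°.
The horizontal component of n points toward azimuth atan2(n_x, n_y) = 230°, the dip direction.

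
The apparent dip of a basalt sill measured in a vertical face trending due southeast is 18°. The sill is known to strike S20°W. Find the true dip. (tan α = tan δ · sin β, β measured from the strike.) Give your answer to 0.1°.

β = acute angle between strike S20°W and section due southeast = 65°.
tan(true dip) = tan 18° / sin 65° = 0.3585
true dip = arctan 0.3585 = 19.72°

19.7°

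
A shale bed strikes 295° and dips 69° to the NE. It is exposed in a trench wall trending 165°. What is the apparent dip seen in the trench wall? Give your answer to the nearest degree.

63°

The section lies 50° from the strike.
tan α = tan 69° × sin 50° = 2.6051 × 0.7660 = 1.9956
apparent dip = arctan 1.9956 = 63.38°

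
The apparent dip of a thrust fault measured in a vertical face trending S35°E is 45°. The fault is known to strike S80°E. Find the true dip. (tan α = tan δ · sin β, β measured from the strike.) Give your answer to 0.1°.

54.7°

The section is 45° from the strike.
tan(true dip) = tan 45° / sin 45° = 1.4142
δ = arctan(1.4142) = 54.74°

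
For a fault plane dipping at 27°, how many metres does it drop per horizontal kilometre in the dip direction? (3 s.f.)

drop per km = 1000 × tan 27° = 1000 × 0.5095

510 m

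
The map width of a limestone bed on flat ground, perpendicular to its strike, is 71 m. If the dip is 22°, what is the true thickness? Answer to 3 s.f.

26.6 m

True thickness t = w · sin(dip) = 71 × sin 22°
t = 71 × 0.3746 = 26.597 m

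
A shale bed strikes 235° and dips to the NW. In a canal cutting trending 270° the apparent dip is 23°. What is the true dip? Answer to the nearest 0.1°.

36.5°

β = acute angle between strike 235° and section 270° = 35°.
tan(true dip) = tan 23° / sin 35° = 0.7400
true dip = arctan 0.7400 = 36.50°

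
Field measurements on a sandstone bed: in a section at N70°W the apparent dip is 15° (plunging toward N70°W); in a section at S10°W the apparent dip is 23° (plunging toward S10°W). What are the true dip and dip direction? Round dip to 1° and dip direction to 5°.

true dip 29°, dip direction 230°

The two traces are lines in the plane: v₁ = (sin 290°·cos 15°, cos 290°·cos 15°, −sin 15°), v₂ = (sin 190°·cos 23°, cos 190°·cos 23°, −sin 23°).
The plane normal is n = v₁ × v₂ ∝ (-0.364, -0.313, 0.876).
True dip = arccos(n_z / |n|) = arccos(0.8769) = 28.7°.
The horizontal component of n points toward azimuth atan2(n_x, n_y) = 229°, the dip direction.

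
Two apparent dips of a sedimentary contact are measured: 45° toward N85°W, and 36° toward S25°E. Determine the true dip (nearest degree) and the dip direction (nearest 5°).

true dip 60°, dip direction 220°

Represent each trace as a vector plunging at its apparent dip toward its trend (east-north-up frame): v₁ = (-0.704, 0.062, -0.707), v₂ = (0.342, -0.733, -0.588).
Cross product v₁ × v₂ gives the pole to the plane: n ∝ (-0.555, -0.656, 0.495).
True dip = arccos(n_z / |n|) = arccos(0.4996) = 60.0°.
The horizontal component of n points toward azimuth atan2(n_x, n_y) = 220°, the dip direction.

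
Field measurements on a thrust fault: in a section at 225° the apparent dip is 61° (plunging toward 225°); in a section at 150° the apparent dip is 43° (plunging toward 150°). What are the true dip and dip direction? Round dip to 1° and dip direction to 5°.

The two traces are lines in the plane: v₁ = (sin 225°·cos 61°, cos 225°·cos 61°, −sin 61°), v₂ = (sin 150°·cos 43°, cos 150°·cos 43°, −sin 43°).
Cross product v₁ × v₂ gives the pole to the plane: n ∝ (-0.320, -0.554, 0.342).
tan δ = √(n_x²+n_y²)/n_z = 0.640/0.342, so δ = 61.8°.
Dip direction = atan2(-0.320, -0.554) = 210° (azimuth of n's horizontal projection).

true dip 62°, dip direction 210°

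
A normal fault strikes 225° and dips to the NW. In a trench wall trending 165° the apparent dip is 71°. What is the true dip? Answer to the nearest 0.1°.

The section is 60° from the strike.
tan δ = tan α / sin β = tan 71° / sin 60° = 2.9042 / 0.8660 = 3.3535
δ = arctan(3.3535) = 73.40°

73.4°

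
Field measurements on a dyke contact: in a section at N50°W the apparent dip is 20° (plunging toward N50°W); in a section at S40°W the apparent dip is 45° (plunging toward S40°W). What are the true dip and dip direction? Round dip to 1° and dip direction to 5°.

The two traces are lines in the plane: v₁ = (sin 310°·cos 20°, cos 310°·cos 20°, −sin 20°), v₂ = (sin 220°·cos 45°, cos 220°·cos 45°, −sin 45°).
The plane normal is n = v₁ × v₂ ∝ (-0.612, -0.354, 0.664).
Dip δ = arctan(|n_h|/n_z) = arctan(0.707/0.664) = 46.8°.
Dip direction = azimuth of (n_x, n_y) = atan2(-0.612, -0.354) = 240°.

true dip 47°, dip direction 240°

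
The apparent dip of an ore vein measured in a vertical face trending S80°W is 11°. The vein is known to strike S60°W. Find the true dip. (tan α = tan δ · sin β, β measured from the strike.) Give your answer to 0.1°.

The section is 20° from the strike.
tan δ = tan α / sin β = tan 11° / sin 20° = 0.1944 / 0.3420 = 0.5683
true dip = arctan 0.5683 = 29.61°

29.6°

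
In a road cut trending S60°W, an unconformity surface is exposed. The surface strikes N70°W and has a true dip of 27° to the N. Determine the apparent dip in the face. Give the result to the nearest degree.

The strike is N70°W and the section trends S60°W; the acute angle between them is β = 50°.
tan α = tan 27° × sin 50° = 0.5095 × 0.7660 = 0.3903
apparent dip = arctan 0.3903 = 21.32°

21°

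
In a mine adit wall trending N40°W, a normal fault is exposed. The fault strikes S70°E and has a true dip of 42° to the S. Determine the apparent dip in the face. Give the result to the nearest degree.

24°

The strike is S70°E and the section trends N40°W; the acute angle between them is β = 30°.
tan(apparent dip) = tan 42° · sin 30° = 0.4502
α = arctan(0.4502) = 24.24°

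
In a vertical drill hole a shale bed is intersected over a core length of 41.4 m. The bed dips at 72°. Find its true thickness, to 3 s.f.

12.8 m

True thickness t = h · cos(dip) = 41.4 × cos 72°
t = 41.4 × 0.3090 = 12.793 m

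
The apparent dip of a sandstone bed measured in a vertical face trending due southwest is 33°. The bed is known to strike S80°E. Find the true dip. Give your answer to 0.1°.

β = acute angle between strike S80°E and section due southwest = 55°.
tan δ = tan α / sin β = tan 33° / sin 55° = 0.6494 / 0.8192 = 0.7928
true dip = arctan 0.7928 = 38.41°

38.4°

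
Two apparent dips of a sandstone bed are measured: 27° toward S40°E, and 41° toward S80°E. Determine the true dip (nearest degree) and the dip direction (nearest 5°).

Each apparent-dip line lies in the plane. As unit vectors (x east, y north, z up), v₁ plunges 27°→S40°E and v₂ plunges 41°→S80°E.
Cross product v₁ × v₂ gives the pole to the plane: n ∝ (0.388, 0.038, 0.432).
True dip = arccos(n_z / |n|) = arccos(0.7423) = 42.1°.
Dip direction = azimuth of (n_x, n_y) = atan2(0.388, 0.038) = 84°.

true dip 42°, dip direction 085°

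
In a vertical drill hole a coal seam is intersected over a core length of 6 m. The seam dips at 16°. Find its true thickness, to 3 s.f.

5.77 m

True thickness t = h · cos(dip) = 6 × cos 16°
t = 6 × 0.9613 = 5.768 m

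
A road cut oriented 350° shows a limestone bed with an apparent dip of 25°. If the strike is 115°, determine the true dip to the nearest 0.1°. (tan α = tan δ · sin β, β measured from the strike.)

29.7°

β = acute angle between strike 115° and section 350° = 55°.
tan δ = tan α / sin β = tan 25° / sin 55° = 0.4663 / 0.8192 = 0.5693
δ = arctan(0.5693) = 29.65°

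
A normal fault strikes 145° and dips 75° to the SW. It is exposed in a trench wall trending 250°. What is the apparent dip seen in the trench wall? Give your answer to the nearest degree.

74°

The strike is 145° and the section trends 250°; the acute angle between them is β = 75°.
tan α = tan 75° × sin 75° = 3.7321 × 0.9659 = 3.6049
apparent dip = arctan 3.6049 = 74.50°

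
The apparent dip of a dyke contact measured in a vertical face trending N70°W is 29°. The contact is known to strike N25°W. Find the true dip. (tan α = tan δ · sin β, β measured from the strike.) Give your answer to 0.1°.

The section is 45° from the strike.
tan(true dip) = tan 29° / sin 45° = 0.7839
true dip = arctan 0.7839 = 38.09°

38.1°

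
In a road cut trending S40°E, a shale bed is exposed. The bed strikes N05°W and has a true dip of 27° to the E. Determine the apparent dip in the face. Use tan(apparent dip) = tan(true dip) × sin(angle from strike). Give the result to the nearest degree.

16°

Angle between strike (N05°W) and section (S40°E): β = 35°.
tan(apparent dip) = tan 27° · sin 35° = 0.2923
α = arctan(0.2923) = 16.29°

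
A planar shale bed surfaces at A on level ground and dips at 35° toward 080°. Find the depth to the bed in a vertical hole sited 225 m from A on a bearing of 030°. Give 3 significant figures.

The hole lies 50° from the dip direction, so the down-dip offset is 225 × cos 50° = 144.63 m.
Depth = down-dip offset × tan(dip) = 144.63 × tan 35° = 144.63 × 0.7002
Depth = 101.27 m

101 m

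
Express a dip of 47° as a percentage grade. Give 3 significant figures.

grade % = 100 × tan 47° = 100 × 1.0724

107%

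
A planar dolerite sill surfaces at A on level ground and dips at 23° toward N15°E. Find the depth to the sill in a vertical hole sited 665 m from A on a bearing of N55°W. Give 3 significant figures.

96.5 m

The hole lies 70° from the dip direction, so the down-dip offset is 665 × cos 70° = 227.44 m.
Depth = down-dip offset × tan(dip) = 227.44 × tan 23° = 227.44 × 0.4245
Depth = 96.54 m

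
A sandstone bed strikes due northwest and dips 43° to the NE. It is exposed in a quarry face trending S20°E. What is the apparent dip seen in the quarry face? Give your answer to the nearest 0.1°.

Angle between strike (due northwest) and section (S20°E): β = 25°.
tan(apparent dip) = tan 43° · sin 25° = 0.3941
α = arctan(0.3941) = 21.51°

21.5°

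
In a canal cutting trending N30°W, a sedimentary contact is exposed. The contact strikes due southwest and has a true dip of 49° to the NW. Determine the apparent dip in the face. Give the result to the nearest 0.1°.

48.0°

The section lies 75° from the strike.
tan(apparent dip) = tan 49° · sin 75° = 1.1112
α = arctan(1.1112) = 48.01°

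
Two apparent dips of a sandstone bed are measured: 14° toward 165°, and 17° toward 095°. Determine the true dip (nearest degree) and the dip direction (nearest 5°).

true dip 19°, dip direction 120°

The two traces are lines in the plane: v₁ = (sin 165°·cos 14°, cos 165°·cos 14°, −sin 14°), v₂ = (sin 95°·cos 17°, cos 95°·cos 17°, −sin 17°).
n = v₁ × v₂ = (0.254, -0.157, 0.872) (taken with n_z > 0).
Dip δ = arctan(|n_h|/n_z) = arctan(0.299/0.872) = 18.9°.
The horizontal component of n points toward azimuth atan2(n_x, n_y) = 122°, the dip direction.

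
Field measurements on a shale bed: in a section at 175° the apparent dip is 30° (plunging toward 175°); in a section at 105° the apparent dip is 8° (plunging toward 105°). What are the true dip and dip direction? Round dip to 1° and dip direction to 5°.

true dip 30°, dip direction 180°

Represent each trace as a vector plunging at its apparent dip toward its trend (east-north-up frame): v₁ = (0.075, -0.863, -0.500), v₂ = (0.957, -0.256, -0.139).
The plane normal is n = v₁ × v₂ ∝ (-0.008, -0.468, 0.806).
Dip δ = arctan(|n_h|/n_z) = arctan(0.468/0.806) = 30.1°.
Dip direction = atan2(-0.008, -0.468) = 181° (azimuth of n's horizontal projection).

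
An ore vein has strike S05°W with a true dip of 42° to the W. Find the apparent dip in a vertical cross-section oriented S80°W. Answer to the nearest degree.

41°

The strike is S05°W and the section trends S80°W; the acute angle between them is β = 75°.
tan(apparent dip) = tan 42° · sin 75° = 0.8697
α = arctan(0.8697) = 41.01°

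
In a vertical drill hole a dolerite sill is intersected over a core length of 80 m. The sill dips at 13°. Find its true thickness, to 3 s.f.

True thickness t = h · cos(dip) = 80 × cos 13°
t = 80 × 0.9744 = 77.950 m

77.9 m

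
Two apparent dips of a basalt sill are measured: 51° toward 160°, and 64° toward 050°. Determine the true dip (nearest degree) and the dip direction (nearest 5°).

The two traces are lines in the plane: v₁ = (sin 160°·cos 51°, cos 160°·cos 51°, −sin 51°), v₂ = (sin 50°·cos 64°, cos 50°·cos 64°, −sin 64°).
n = v₁ × v₂ = (0.751, -0.068, 0.259) (taken with n_z > 0).
tan δ = √(n_x²+n_y²)/n_z = 0.754/0.259, so δ = 71.0°.
Dip direction = azimuth of (n_x, n_y) = atan2(0.751, -0.068) = 95°.

true dip 71°, dip direction 095°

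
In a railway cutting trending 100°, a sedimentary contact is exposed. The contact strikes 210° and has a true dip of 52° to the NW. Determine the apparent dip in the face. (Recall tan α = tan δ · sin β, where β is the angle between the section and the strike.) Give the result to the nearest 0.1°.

The section lies 70° from the strike.
tan α = tan 52° × sin 70° = 1.2799 × 0.9397 = 1.2028
α = arctan(1.2028) = 50.26°

50.3°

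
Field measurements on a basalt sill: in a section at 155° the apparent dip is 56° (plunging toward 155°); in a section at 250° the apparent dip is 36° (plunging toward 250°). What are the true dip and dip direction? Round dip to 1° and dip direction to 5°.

true dip 60°, dip direction 185°

Represent each trace as a vector plunging at its apparent dip toward its trend (east-north-up frame): v₁ = (0.236, -0.507, -0.829), v₂ = (-0.760, -0.277, -0.588).
The plane normal is n = v₁ × v₂ ∝ (-0.068, -0.769, 0.451).
True dip = arccos(n_z / |n|) = arccos(0.5041) = 59.7°.
Dip direction = atan2(-0.068, -0.769) = 185° (azimuth of n's horizontal projection).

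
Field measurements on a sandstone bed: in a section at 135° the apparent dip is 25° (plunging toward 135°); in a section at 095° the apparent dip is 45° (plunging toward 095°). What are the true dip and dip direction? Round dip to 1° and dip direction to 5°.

true dip 48°, dip direction 070°

The two traces are lines in the plane: v₁ = (sin 135°·cos 25°, cos 135°·cos 25°, −sin 25°), v₂ = (sin 95°·cos 45°, cos 95°·cos 45°, −sin 45°).
The plane normal is n = v₁ × v₂ ∝ (0.427, 0.155, 0.412).
True dip = arccos(n_z / |n|) = arccos(0.6715) = 47.8°.
Dip direction = azimuth of (n_x, n_y) = atan2(0.427, 0.155) = 70°.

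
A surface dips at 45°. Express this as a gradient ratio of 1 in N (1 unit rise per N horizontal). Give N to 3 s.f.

1 : N means tan θ = 1/N, so N = 1/tan 45° = 1/1.0000

1 in 1.00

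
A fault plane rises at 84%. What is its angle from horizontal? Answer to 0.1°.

40.0°

tan θ = 84/100 = 0.8400
θ = arctan(0.8400) = 40.03°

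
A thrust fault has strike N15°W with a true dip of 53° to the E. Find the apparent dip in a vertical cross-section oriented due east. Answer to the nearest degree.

52°

The strike is N15°W and the section trends due east; the acute angle between them is β = 75°.
tan α = tan 53° × sin 75° = 1.3270 × 0.9659 = 1.2818
α = arctan(1.2818) = 52.04°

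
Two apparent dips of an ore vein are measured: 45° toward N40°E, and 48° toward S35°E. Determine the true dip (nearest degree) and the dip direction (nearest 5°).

Represent each trace as a vector plunging at its apparent dip toward its trend (east-north-up frame): v₁ = (0.455, 0.542, -0.707), v₂ = (0.384, -0.548, -0.743).
Cross product v₁ × v₂ gives the pole to the plane: n ∝ (0.790, -0.066, 0.457).
tan δ = √(n_x²+n_y²)/n_z = 0.793/0.457, so δ = 60.0°.
Dip direction = azimuth of (n_x, n_y) = atan2(0.790, -0.066) = 95°.

true dip 60°, dip direction 095°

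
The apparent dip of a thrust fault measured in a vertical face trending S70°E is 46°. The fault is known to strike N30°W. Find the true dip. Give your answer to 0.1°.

β = acute angle between strike N30°W and section S70°E = 40°.
tan δ = tan α / sin β = tan 46° / sin 40° = 1.0355 / 0.6428 = 1.6110
δ = arctan(1.6110) = 58.17°

58.2°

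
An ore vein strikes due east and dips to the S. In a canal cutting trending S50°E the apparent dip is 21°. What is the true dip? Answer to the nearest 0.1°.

30.8°

The section is 40° from the strike.
tan δ = tan α / sin β = tan 21° / sin 40° = 0.3839 / 0.6428 = 0.5972
true dip = arctan 0.5972 = 30.85°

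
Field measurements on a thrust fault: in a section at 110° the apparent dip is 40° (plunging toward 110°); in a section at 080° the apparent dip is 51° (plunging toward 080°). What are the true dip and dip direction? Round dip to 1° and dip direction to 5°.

true dip 53°, dip direction 060°

Represent each trace as a vector plunging at its apparent dip toward its trend (east-north-up frame): v₁ = (0.720, -0.262, -0.643), v₂ = (0.620, 0.109, -0.777).
The plane normal is n = v₁ × v₂ ∝ (0.274, 0.161, 0.241).
True dip = arccos(n_z / |n|) = arccos(0.6044) = 52.8°.
Dip direction = atan2(0.274, 0.161) = 60° (azimuth of n's horizontal projection).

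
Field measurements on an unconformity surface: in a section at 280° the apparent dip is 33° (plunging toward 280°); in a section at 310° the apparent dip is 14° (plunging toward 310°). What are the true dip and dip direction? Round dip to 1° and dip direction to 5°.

Represent each trace as a vector plunging at its apparent dip toward its trend (east-north-up frame): v₁ = (-0.826, 0.146, -0.545), v₂ = (-0.743, 0.624, -0.242).
n = v₁ × v₂ = (-0.304, -0.205, 0.407) (taken with n_z > 0).
True dip = arccos(n_z / |n|) = arccos(0.7425) = 42.1°.
Dip direction = azimuth of (n_x, n_y) = atan2(-0.304, -0.205) = 236°.

true dip 42°, dip direction 235°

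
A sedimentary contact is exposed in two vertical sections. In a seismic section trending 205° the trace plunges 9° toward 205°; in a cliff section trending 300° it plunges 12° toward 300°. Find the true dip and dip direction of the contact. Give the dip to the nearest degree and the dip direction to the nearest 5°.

true dip 15°, dip direction 260°

Each apparent-dip line lies in the plane. As unit vectors (x east, y north, z up), v₁ plunges 9°→205° and v₂ plunges 12°→300°.
Cross product v₁ × v₂ gives the pole to the plane: n ∝ (-0.263, -0.046, 0.962).
True dip = arccos(n_z / |n|) = arccos(0.9637) = 15.5°.
Dip direction = atan2(-0.263, -0.046) = 260° (azimuth of n's horizontal projection).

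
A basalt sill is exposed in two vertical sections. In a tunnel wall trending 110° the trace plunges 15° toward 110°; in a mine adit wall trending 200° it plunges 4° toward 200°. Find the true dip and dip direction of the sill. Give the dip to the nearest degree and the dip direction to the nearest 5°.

true dip 15°, dip direction 125°

Each apparent-dip line lies in the plane. As unit vectors (x east, y north, z up), v₁ plunges 15°→110° and v₂ plunges 4°→200°.
n = v₁ × v₂ = (0.220, -0.152, 0.964) (taken with n_z > 0).
Dip δ = arctan(|n_h|/n_z) = arctan(0.267/0.964) = 15.5°.
The horizontal component of n points toward azimuth atan2(n_x, n_y) = 125°, the dip direction.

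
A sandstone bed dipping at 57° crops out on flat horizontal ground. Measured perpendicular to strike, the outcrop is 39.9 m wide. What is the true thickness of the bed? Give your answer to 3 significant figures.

33.5 m

True thickness t = w · sin(dip) = 39.9 × sin 57°
t = 39.9 × 0.8387 = 33.463 m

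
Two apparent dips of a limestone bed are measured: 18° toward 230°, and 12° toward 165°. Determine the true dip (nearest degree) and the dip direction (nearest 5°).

The two traces are lines in the plane: v₁ = (sin 230°·cos 18°, cos 230°·cos 18°, −sin 18°), v₂ = (sin 165°·cos 12°, cos 165°·cos 12°, −sin 12°).
Cross product v₁ × v₂ gives the pole to the plane: n ∝ (-0.165, -0.230, 0.843).
True dip = arccos(n_z / |n|) = arccos(0.9481) = 18.5°.
The horizontal component of n points toward azimuth atan2(n_x, n_y) = 216°, the dip direction.

true dip 19°, dip direction 215°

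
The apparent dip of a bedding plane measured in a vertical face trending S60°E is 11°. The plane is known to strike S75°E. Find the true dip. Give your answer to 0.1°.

The section is 15° from the strike.
tan(true dip) = tan 11° / sin 15° = 0.7510
true dip = arctan 0.7510 = 36.91°

36.9°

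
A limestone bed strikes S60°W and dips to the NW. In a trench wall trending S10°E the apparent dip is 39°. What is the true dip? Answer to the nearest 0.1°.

β = acute angle between strike S60°W and section S10°E = 70°.
tan(true dip) = tan 39° / sin 70° = 0.8618
true dip = arctan 0.8618 = 40.75°

40.8°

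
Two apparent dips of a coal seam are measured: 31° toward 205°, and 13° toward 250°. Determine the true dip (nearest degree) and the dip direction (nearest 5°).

true dip 33°, dip direction 180°

Each apparent-dip line lies in the plane. As unit vectors (x east, y north, z up), v₁ plunges 31°→205° and v₂ plunges 13°→250°.
The plane normal is n = v₁ × v₂ ∝ (-0.003, -0.390, 0.591).
True dip = arccos(n_z / |n|) = arccos(0.8344) = 33.4°.
The horizontal component of n points toward azimuth atan2(n_x, n_y) = 180°, the dip direction.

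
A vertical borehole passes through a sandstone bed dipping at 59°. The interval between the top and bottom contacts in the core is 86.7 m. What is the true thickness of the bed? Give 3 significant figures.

True thickness t = h · cos(dip) = 86.7 × cos 59°
t = 86.7 × 0.5150 = 44.654 m

44.7 m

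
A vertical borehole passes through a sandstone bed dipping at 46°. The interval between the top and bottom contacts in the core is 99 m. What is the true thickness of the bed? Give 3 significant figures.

68.8 m

True thickness t = h · cos(dip) = 99 × cos 46°
t = 99 × 0.6947 = 68.771 m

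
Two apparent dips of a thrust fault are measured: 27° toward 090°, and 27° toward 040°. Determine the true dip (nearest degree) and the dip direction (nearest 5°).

true dip 29°, dip direction 065°

The two traces are lines in the plane: v₁ = (sin 90°·cos 27°, cos 90°·cos 27°, −sin 27°), v₂ = (sin 40°·cos 27°, cos 40°·cos 27°, −sin 27°).
n = v₁ × v₂ = (0.310, 0.144, 0.608) (taken with n_z > 0).
tan δ = √(n_x²+n_y²)/n_z = 0.342/0.608, so δ = 29.3°.
Dip direction = azimuth of (n_x, n_y) = atan2(0.310, 0.144) = 65°.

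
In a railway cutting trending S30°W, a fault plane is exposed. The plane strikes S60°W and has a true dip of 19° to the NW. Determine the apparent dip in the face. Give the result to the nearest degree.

10°

The strike is S60°W and the section trends S30°W; the acute angle between them is β = 30°.
tan α = tan 19° × sin 30° = 0.3443 × 0.5000 = 0.1722
α = arctan(0.1722) = 9.77°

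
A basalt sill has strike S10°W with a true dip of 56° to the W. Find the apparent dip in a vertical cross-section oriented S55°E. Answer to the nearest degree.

53°

The strike is S10°W and the section trends S55°E; the acute angle between them is β = 65°.
tan α = tan 56° × sin 65° = 1.4826 × 0.9063 = 1.3437
apparent dip = arctan 1.3437 = 53.34°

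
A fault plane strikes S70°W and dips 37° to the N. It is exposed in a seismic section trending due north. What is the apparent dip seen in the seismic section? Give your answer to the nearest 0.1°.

35.3°

The strike is S70°W and the section trends due north; the acute angle between them is β = 70°.
tan α = tan 37° × sin 70° = 0.7536 × 0.9397 = 0.7081
apparent dip = arctan 0.7081 = 35.30°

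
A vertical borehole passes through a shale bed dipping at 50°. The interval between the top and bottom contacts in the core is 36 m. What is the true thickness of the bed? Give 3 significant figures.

23.1 m

True thickness t = h · cos(dip) = 36 × cos 50°
t = 36 × 0.6428 = 23.140 m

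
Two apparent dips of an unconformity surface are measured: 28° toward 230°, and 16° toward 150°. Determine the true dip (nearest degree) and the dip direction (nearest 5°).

Represent each trace as a vector plunging at its apparent dip toward its trend (east-north-up frame): v₁ = (-0.676, -0.568, -0.469), v₂ = (0.481, -0.832, -0.276).
The plane normal is n = v₁ × v₂ ∝ (-0.234, -0.412, 0.836).
Dip δ = arctan(|n_h|/n_z) = arctan(0.474/0.836) = 29.6°.
Dip direction = atan2(-0.234, -0.412) = 210° (azimuth of n's horizontal projection).

true dip 30°, dip direction 210°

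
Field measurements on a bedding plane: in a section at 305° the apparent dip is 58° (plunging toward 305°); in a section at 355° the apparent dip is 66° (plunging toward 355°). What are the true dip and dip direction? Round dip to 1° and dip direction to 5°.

Each apparent-dip line lies in the plane. As unit vectors (x east, y north, z up), v₁ plunges 58°→305° and v₂ plunges 66°→355°.
Cross product v₁ × v₂ gives the pole to the plane: n ∝ (-0.066, 0.366, 0.165).
True dip = arccos(n_z / |n|) = arccos(0.4053) = 66.1°.
Dip direction = atan2(-0.066, 0.366) = 350° (azimuth of n's horizontal projection).

true dip 66°, dip direction 350°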